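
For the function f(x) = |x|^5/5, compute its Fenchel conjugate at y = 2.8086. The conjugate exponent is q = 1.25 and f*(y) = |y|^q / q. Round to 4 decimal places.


The conjugate exponent q satisfies 1/p + 1/q = 1.
p = 5, so q = 5/(5 - 1) = 1.25
|y|^q = 2.8086^1.25 = 3.6359
f*(2.8086) = 3.6359 / 1.25 = 2.9087


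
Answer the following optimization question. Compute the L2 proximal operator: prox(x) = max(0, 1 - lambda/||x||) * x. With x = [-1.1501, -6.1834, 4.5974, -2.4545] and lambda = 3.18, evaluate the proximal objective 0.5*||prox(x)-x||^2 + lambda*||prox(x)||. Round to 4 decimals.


Step 1: Compute ||x||.
||x|| = 8.1681
Step 2: Compute scaling factor.
scale = max(0, 1 - 3.18/8.1681) = 0.6107
Step 3: prox(x) = [-0.7023, -3.7761, 2.8075, -1.4989]
||prox(x)|| = 4.9881
Step 4: Proximal objective.
0.5*||prox-x||^2 = 5.0562
lambda*||prox|| = 15.8622
Total = 20.9184


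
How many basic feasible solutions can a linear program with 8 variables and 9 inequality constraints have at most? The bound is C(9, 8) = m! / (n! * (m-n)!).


Each vertex corresponds to some choice of n active constraints out of m, so the number of vertices is at most C(m, n) = m! / (n!(m-n)!).
m = 9, n = 8
Numerator: 9 * 8 * 7 * 6 * 5 * 4 * 3 * 2
Denominator: 8! = 40320
C(9, 8) = 9


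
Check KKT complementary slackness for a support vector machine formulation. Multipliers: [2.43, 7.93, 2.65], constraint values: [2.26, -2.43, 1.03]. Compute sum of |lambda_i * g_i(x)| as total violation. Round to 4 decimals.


KKT complementary slackness check:
lambda_1 * g_1 = 2.43 * 2.26 = 5.4918
lambda_2 * g_2 = 7.93 * -2.43 = -19.2699
lambda_3 * g_3 = 2.65 * 1.03 = 2.7295
Total violation = 5.4918 + 19.2699 + 2.7295 = 27.4912


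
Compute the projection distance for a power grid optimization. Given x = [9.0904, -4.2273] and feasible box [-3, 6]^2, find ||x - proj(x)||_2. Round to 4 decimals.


Project each component onto [-3, 6].
clip(9.0904) = 6.0, clip(-4.2273) = -3.0
Projection = [6.0, -3.0]
Squared diffs: [9.5506, 1.5063]
Distance = sqrt(11.0569) = 3.3252


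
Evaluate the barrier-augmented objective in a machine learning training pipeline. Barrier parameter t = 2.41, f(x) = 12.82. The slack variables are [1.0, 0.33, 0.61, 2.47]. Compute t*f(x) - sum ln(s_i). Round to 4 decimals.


Step 1: Compute log-barrier.
ln values: [0.0, -1.1087, -0.4943, 0.9042]
phi = -(0.0 - 1.1087 - 0.4943 + 0.9042) = 0.6987
Step 2: Compute augmented objective.
t*f(x) = 2.41*12.82 = 30.8962
Total = 30.8962 + 0.6987 = 31.5949


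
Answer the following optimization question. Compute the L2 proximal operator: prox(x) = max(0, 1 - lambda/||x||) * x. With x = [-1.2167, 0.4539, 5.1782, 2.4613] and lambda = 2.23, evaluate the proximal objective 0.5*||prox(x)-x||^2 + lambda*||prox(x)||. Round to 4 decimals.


Step 1: Compute ||x||.
||x|| = 5.8786
Step 2: Compute scaling factor.
scale = max(0, 1 - 2.23/5.8786) = 0.6207
Step 3: prox(x) = [-0.7552, 0.2817, 3.2139, 1.5276]
||prox(x)|| = 3.6486
Step 4: Proximal objective.
0.5*||prox-x||^2 = 2.4865
lambda*||prox|| = 8.1364
Total = 10.6229


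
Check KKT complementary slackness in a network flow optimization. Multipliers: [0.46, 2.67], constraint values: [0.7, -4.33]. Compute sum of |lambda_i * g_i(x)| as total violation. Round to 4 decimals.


KKT complementary slackness check:
lambda_1 * g_1 = 0.46 * 0.7 = 0.322
lambda_2 * g_2 = 2.67 * -4.33 = -11.5611
Total violation = 0.322 + 11.5611 = 11.8831


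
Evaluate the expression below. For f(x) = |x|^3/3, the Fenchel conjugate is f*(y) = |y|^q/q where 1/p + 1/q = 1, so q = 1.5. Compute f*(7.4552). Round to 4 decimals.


The conjugate exponent q satisfies 1/p + 1/q = 1.
p = 3, so q = 3/(3 - 1) = 1.5
|y|^q = 7.4552^1.5 = 20.3558
f*(7.4552) = 20.3558 / 1.5 = 13.5706


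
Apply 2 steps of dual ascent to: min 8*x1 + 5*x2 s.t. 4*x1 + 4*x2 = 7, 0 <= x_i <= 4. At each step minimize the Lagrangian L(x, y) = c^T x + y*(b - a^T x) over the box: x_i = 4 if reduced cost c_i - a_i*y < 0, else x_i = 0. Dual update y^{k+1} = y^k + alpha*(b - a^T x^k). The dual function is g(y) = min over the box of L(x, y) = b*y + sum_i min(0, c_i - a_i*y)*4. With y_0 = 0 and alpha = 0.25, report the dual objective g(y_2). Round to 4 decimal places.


Dual ascent for LP: min 8*x1 + 5*x2, 4*x1 + 4*x2 = 7, 0 <= x_i <= 4
Step 1: y^k = 0.0, reduced costs: (8.0, 5.0)
  x^k = (0.0, 0.0), subgradient = b - a^T x = 7.0
  y^{k+1} = 0.0 + 0.25*7.0 = 1.75
Step 2: y^k = 1.75, reduced costs: (1.0, -2.0)
  x^k = (0.0, 4.0), subgradient = b - a^T x = -9.0
  y^{k+1} = 1.75 + 0.25*-9.0 = -0.5
Dual objective at y_2 = -0.5: reduced costs (10.0, 7.0), box minimizer x = (0.0, 0.0)
g(y_2) = b*y + (c1 - a1*y)*x1 + (c2 - a2*y)*x2 = 7*(-0.5) + 10.0*0.0 + 7.0*0.0 = -3.5 + 0.0 + 0.0 = -3.5


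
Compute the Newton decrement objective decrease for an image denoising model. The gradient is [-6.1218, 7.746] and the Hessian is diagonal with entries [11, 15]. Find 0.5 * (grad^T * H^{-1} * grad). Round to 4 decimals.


Step 1: H is diagonal, so H^(-1) * g = [-0.5565, 0.5164].
Step 2: g^T H^(-1) g = sum_i g_i^2 / H_ii
  = (-6.1218)^2/11 + (7.746)^2/15
  = 3.4069 + 4.0 = 7.407
Step 3: Objective decrease = 0.5 * g^T H^(-1) g = 3.7035


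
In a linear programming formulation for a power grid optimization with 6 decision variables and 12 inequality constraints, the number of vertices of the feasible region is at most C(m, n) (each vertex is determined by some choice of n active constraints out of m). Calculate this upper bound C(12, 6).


Each vertex corresponds to some choice of n active constraints out of m, so the number of vertices is at most C(m, n) = m! / (n!(m-n)!).
m = 12, n = 6
Numerator: 12 * 11 * 10 * 9 * 8 * 7
Denominator: 6! = 720
C(12, 6) = 924


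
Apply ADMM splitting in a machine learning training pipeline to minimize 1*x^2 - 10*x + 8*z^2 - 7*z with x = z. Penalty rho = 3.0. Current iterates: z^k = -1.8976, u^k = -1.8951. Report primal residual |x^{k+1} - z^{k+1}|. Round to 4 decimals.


ADMM iteration with rho = 3.0, z^k = -1.8976, u^k = -1.8951
Step 1: x-update.
Minimize 1*x^2 - 10*x + (3.0/2)*(x + 1.8976 - 1.8951)^2
FOC: (2*1 + 3.0)*x = 10 + 3.0*(-1.8976 + 1.8951)
x^{k+1} = 1.9985
Step 2: z-update.
Minimize 8*z^2 - 7*z + (3.0/2)*(1.9985 - z - 1.8951)^2
FOC: (2*8 + 3.0)*z = 7 + 3.0*(1.9985 - 1.8951)
z^{k+1} = 0.3847
Step 3: u-update.
u^{k+1} = -1.8951 + 1.9985 - 0.3847 = -0.2813
Step 4: Primal residual = |1.9985 - 0.3847| = 1.6138


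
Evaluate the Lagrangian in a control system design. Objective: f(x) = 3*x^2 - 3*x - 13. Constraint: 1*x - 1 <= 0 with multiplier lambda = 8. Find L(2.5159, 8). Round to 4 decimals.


Step 1: Evaluate f(x).
f(2.5159) = 3*2.5159^2 - 3*2.5159 - 13 = -1.5584
Step 2: Evaluate g(x).
g(2.5159) = 1*2.5159 - 1 = 1.5159
Step 3: Compute Lagrangian.
L = -1.5584 + 8*1.5159 = 10.5688


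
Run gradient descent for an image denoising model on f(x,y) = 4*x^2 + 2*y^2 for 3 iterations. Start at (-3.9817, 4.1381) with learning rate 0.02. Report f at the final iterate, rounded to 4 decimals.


Gradient descent on f(x,y) = 4*x^2 + 2*y^2.
Starting point: (-3.9817, 4.1381), alpha = 0.02
Step 1: grad_x = 2*4*-3.9817 = -31.8536, grad_y = 2*2*4.1381 = 16.5524
  x_1 = -3.9817 - 0.02*-31.8536 = -3.3446
  y_1 = 4.1381 - 0.02*16.5524 = 3.8071
Step 2: grad_x = 2*4*-3.3446 = -26.757, grad_y = 2*2*3.8071 = 15.2282
  x_2 = -3.3446 - 0.02*-26.757 = -2.8095
  y_2 = 3.8071 - 0.02*15.2282 = 3.5025
Step 3: grad_x = 2*4*-2.8095 = -22.4759, grad_y = 2*2*3.5025 = 14.01
  x_3 = -2.8095 - 0.02*-22.4759 = -2.36
  y_3 = 3.5025 - 0.02*14.01 = 3.2223
f(-2.36, 3.2223) = 4*(-2.36)^2 + 2*3.2223^2 = 43.0441


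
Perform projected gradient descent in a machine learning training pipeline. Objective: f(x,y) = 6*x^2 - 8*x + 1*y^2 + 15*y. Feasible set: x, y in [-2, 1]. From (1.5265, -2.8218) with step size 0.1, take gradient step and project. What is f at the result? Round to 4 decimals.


Step 1: Compute gradient at (1.5265, -2.8218).
grad_x = 2*6*1.5265 - 8 = 10.318
grad_y = 2*1*-2.8218 + 15 = 9.3564
Step 2: Gradient step.
x_raw = 1.5265 - 0.1*10.318 = 0.4947
y_raw = -2.8218 - 0.1*9.3564 = -3.7574
Step 3: Project onto [-2, 1].
x_proj = clip(0.4947) = 0.4947
y_proj = clip(-3.7574) = -2.0
Step 4: Evaluate f.
f(0.4947, -2.0) = -28.4892


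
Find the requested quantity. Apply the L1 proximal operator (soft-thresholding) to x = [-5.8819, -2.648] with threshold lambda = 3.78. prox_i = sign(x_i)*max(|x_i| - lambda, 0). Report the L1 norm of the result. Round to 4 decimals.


Soft-thresholding with lambda = 3.78:
prox(-5.8819) = sign(-5.8819)*max(|-5.8819| - 3.78, 0) = -2.1019
prox(-2.648) = sign(-2.648)*max(|-2.648| - 3.78, 0) = 0.0
prox(x) = [-2.1019, 0.0]
||prox(x)||_1 = 2.1019 + 0.0 = 2.1019


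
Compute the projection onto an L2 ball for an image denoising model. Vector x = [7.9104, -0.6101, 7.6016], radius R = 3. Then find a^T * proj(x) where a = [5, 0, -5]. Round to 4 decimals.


Step 1: Compute ||x|| (intermediates to 6 decimals).
||x|| = sqrt(7.9104^2 + (-0.6101)^2 + 7.6016^2) = 10.987765
Step 2: Project.
Since ||x|| > R, scale = R/||x|| = 3/10.987765 = 0.273031, proj(x) = scale * x
proj(x) = [2.159784, -0.166576, 2.075472]
Step 3: Dot product.
a^T * proj(x) = 5*2.159784 + 0*(-0.166576) - 5*2.075472 = 0.4216


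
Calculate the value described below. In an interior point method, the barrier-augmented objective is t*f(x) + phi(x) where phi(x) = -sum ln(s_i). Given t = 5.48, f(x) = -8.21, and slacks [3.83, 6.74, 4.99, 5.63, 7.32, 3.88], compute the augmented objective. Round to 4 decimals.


Step 1: Compute log-barrier.
ln values: [1.3429, 1.9081, 1.6074, 1.7281, 1.9906, 1.3558]
phi = -(1.3429 + 1.9081 + 1.6074 + 1.7281 + 1.9906 + 1.3558) = -9.9329
Step 2: Compute augmented objective.
t*f(x) = 5.48*-8.21 = -44.9908
Total = -44.9908 - 9.9329 = -54.9237


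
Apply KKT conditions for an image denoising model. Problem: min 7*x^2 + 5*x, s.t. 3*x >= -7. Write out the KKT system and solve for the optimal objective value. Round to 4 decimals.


Step 1: Try lambda = 0 (constraint inactive).
Stationarity: 2*7*x + 5 = 0
x* = -5/(2*7) = -5/14 = -0.3571 (rounded; the exact value -5/14 is used below)
Check constraint: 3*-0.3571 = -1.0713 >= -7 -- satisfied.
Step 2: Compute optimal value.
f(x*) = 7*(-5/14)^2 + 5*(-5/14) = -0.8929


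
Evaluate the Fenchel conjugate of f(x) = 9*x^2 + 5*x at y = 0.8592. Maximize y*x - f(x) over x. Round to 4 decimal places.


f*(y) = sup_x {y*x - a*x^2 - b*x} = sup_x {(y-b)*x - a*x^2}
FOC: (y - b) - 2a*x = 0 => x* = (y - b)/(2a)
x* = (0.8592 - 5)/(2*9) = -0.23
f*(0.8592) = (y-b)^2/(4a) = (0.8592 - 5)^2/(4*9)
= 17.1462/36 = 0.4763


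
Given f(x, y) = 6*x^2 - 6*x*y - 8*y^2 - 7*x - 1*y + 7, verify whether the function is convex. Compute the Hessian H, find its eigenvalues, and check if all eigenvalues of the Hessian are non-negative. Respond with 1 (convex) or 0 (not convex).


The Hessian of f(x,y) = 6*x^2 - 6*x*y - 8*y^2 - 7*x - 1*y + 7 is:
H = [[12, -6], [-6, -16]]
Trace = 12 - 16 = -4
Determinant = 12*-16 - (-6)^2 = -228
Discriminant = (-4)^2 - 4*-228 = 928.0
Eigenvalues: lambda_1 = -17.2315, lambda_2 = 13.2315
The function is not convex.

0


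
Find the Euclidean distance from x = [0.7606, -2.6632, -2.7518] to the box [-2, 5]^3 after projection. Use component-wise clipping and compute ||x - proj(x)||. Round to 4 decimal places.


Project each component onto [-2, 5].
clip(0.7606) = 0.7606, clip(-2.6632) = -2.0, clip(-2.7518) = -2.0
Projection = [0.7606, -2.0, -2.0]
Squared diffs: [0.0, 0.4398, 0.5652]
Distance = sqrt(1.005) = 1.0025


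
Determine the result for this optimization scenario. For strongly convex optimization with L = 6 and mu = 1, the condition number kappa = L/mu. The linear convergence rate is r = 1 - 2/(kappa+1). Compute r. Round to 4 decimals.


Step 1: Compute the condition number.
kappa = L/mu = 6/1 = 6.0
Step 2: Compute the convergence rate.
r = 1 - 2/(kappa + 1) = 1 - 2*mu/(L + mu) = (L - mu)/(L + mu) = 5/7 = 0.7143


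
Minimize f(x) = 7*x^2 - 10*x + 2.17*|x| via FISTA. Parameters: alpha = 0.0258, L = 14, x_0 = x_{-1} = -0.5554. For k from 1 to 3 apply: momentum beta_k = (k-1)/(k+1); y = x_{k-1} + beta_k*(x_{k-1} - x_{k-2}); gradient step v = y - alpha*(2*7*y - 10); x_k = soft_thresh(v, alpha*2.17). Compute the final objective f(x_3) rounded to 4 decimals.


FISTA on f(x) = 7*x^2 - 10*x + 2.17*|x|
L = 14, alpha = 0.0258
Iteration 1: beta = 0.0, y = -0.5554 + 0.0*(-0.5554 + 0.5554) = -0.5554
  grad(y) = -17.7756, v = y - alpha*grad = -0.0968
  prox(v) = soft_thresh(-0.0968, 0.056) = -0.0408
Iteration 2: beta = 0.3333, y = -0.0408 + 0.3333*(-0.0408 + 0.5554) = 0.1307
  grad(y) = -8.1698, v = y - alpha*grad = 0.3415
  prox(v) = soft_thresh(0.3415, 0.056) = 0.2855
Iteration 3: beta = 0.5, y = 0.2855 + 0.5*(0.2855 + 0.0408) = 0.4487
  grad(y) = -3.7184, v = y - alpha*grad = 0.5446
  prox(v) = soft_thresh(0.5446, 0.056) = 0.4886
f(x_3) = 7*0.4886^2 - 10*0.4886 + 2.17*|0.4886| = -2.1547


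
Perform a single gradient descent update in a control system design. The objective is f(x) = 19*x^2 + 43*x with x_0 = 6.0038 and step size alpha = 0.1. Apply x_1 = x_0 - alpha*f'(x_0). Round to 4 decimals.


We compute the gradient at x_0 and apply the update.
f'(x) = 38*x + 43
f'(6.0038) = 38*6.0038 + 43 = 271.1444
x_1 = 6.0038 - 0.1*271.1444 = -21.1106


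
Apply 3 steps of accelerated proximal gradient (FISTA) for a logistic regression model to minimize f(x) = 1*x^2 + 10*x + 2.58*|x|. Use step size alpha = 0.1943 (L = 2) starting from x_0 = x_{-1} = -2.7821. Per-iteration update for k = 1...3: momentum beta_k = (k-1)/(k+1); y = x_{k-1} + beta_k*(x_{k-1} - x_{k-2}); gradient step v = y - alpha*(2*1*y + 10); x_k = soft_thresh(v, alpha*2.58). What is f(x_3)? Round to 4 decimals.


FISTA on f(x) = 1*x^2 + 10*x + 2.58*|x|
L = 2, alpha = 0.1943
Iteration 1: beta = 0.0, y = -2.7821 + 0.0*(-2.7821 + 2.7821) = -2.7821
  grad(y) = 4.4358, v = y - alpha*grad = -3.644
  prox(v) = soft_thresh(-3.644, 0.5013) = -3.1427
Iteration 2: beta = 0.3333, y = -3.1427 + 0.3333*(-3.1427 + 2.7821) = -3.2629
  grad(y) = 3.4742, v = y - alpha*grad = -3.9379
  prox(v) = soft_thresh(-3.9379, 0.5013) = -3.4366
Iteration 3: beta = 0.5, y = -3.4366 + 0.5*(-3.4366 + 3.1427) = -3.5836
  grad(y) = 2.8328, v = y - alpha*grad = -4.134
  prox(v) = soft_thresh(-4.134, 0.5013) = -3.6327
f(x_3) = 1*(-3.6327)^2 + 10*(-3.6327) + 2.58*|-3.6327| = -13.7581


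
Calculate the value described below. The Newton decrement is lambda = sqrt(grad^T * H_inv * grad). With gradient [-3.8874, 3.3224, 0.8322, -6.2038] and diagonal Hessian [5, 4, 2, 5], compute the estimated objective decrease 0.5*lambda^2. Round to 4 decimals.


Step 1: H is diagonal, so H^(-1) * g = [-0.7775, 0.8306, 0.4161, -1.2408].
Step 2: g^T H^(-1) g = sum_i g_i^2 / H_ii
  = (-3.8874)^2/5 + (3.3224)^2/4 + (0.8322)^2/2 + (-6.2038)^2/5
  = 3.0224 + 2.7596 + 0.3463 + 7.6974 = 13.8257
Step 3: Objective decrease = 0.5 * g^T H^(-1) g = 6.9128


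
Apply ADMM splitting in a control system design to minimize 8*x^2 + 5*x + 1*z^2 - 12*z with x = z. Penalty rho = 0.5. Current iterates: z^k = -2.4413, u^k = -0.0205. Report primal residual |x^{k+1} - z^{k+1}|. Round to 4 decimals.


ADMM iteration with rho = 0.5, z^k = -2.4413, u^k = -0.0205
Step 1: x-update.
Minimize 8*x^2 + 5*x + (0.5/2)*(x + 2.4413 - 0.0205)^2
FOC: (2*8 + 0.5)*x = -5 + 0.5*(-2.4413 + 0.0205)
x^{k+1} = -0.3764
Step 2: z-update.
Minimize 1*z^2 - 12*z + (0.5/2)*(-0.3764 - z - 0.0205)^2
FOC: (2*1 + 0.5)*z = 12 + 0.5*(-0.3764 - 0.0205)
z^{k+1} = 4.7206
Step 3: u-update.
u^{k+1} = -0.0205 - 0.3764 - 4.7206 = -5.1175
Step 4: Primal residual = |-0.3764 - 4.7206| = 5.097


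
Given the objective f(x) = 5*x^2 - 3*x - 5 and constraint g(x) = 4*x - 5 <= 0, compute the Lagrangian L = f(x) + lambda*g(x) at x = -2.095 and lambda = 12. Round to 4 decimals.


Step 1: Evaluate f(x).
f(-2.095) = 5*(-2.095)^2 - 3*(-2.095) - 5 = 23.2301
Step 2: Evaluate g(x).
g(-2.095) = 4*-2.095 - 5 = -13.38
Step 3: Compute Lagrangian.
L = 23.2301 + 12*-13.38 = -137.3299


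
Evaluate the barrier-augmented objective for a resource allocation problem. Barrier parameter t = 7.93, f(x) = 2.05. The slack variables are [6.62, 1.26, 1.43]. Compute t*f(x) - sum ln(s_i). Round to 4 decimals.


Step 1: Compute log-barrier.
ln values: [1.8901, 0.2311, 0.3577]
phi = -(1.8901 + 0.2311 + 0.3577) = -2.4789
Step 2: Compute augmented objective.
t*f(x) = 7.93*2.05 = 16.2565
Total = 16.2565 - 2.4789 = 13.7776


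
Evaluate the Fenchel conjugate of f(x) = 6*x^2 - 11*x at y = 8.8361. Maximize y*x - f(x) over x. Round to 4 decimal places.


f*(y) = sup_x {y*x - a*x^2 - b*x} = sup_x {(y-b)*x - a*x^2}
FOC: (y - b) - 2a*x = 0 => x* = (y - b)/(2a)
x* = (8.8361 + 11)/(2*6) = 1.653
f*(8.8361) = (y-b)^2/(4a) = (8.8361 + 11)^2/(4*6)
= 393.4709/24 = 16.3946


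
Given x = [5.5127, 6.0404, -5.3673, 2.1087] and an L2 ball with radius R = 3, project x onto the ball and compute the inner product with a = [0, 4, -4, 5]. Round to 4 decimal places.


Step 1: Compute ||x|| (intermediates to 6 decimals).
||x|| = sqrt(5.5127^2 + 6.0404^2 + (-5.3673)^2 + 2.1087^2) = 10.006539
Step 2: Project.
Since ||x|| > R, scale = R/||x|| = 3/10.006539 = 0.299804, proj(x) = scale * x
proj(x) = [1.65273, 1.810936, -1.609138, 0.632197]
Step 3: Dot product.
a^T * proj(x) = 0*1.65273 + 4*1.810936 - 4*(-1.609138) + 5*0.632197 = 16.8413


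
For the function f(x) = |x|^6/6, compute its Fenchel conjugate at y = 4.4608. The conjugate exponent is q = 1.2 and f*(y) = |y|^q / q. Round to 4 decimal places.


The conjugate exponent q satisfies 1/p + 1/q = 1.
p = 6, so q = 6/(6 - 1) = 1.2
|y|^q = 4.4608^1.2 = 6.0158
f*(4.4608) = 6.0158 / 1.2 = 5.0132


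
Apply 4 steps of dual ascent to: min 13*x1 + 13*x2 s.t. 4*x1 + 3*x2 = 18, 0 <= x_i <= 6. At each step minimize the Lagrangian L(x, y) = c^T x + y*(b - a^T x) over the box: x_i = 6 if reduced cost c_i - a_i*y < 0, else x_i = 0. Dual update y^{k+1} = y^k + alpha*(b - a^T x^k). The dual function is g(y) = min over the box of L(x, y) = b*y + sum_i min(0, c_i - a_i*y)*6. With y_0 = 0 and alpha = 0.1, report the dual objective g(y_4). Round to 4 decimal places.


Dual ascent for LP: min 13*x1 + 13*x2, 4*x1 + 3*x2 = 18, 0 <= x_i <= 6
Step 1: y^k = 0.0, reduced costs: (13.0, 13.0)
  x^k = (0.0, 0.0), subgradient = b - a^T x = 18.0
  y^{k+1} = 0.0 + 0.1*18.0 = 1.8
Step 2: y^k = 1.8, reduced costs: (5.8, 7.6)
  x^k = (0.0, 0.0), subgradient = b - a^T x = 18.0
  y^{k+1} = 1.8 + 0.1*18.0 = 3.6
Step 3: y^k = 3.6, reduced costs: (-1.4, 2.2)
  x^k = (6.0, 0.0), subgradient = b - a^T x = -6.0
  y^{k+1} = 3.6 + 0.1*-6.0 = 3.0
Step 4: y^k = 3.0, reduced costs: (1.0, 4.0)
  x^k = (0.0, 0.0), subgradient = b - a^T x = 18.0
  y^{k+1} = 3.0 + 0.1*18.0 = 4.8
Dual objective at y_4 = 4.8: reduced costs (-6.2, -1.4), box minimizer x = (6.0, 6.0)
g(y_4) = b*y + (c1 - a1*y)*x1 + (c2 - a2*y)*x2 = 18*4.8 + (-6.2)*6.0 + (-1.4)*6.0 = 86.4 - 37.2 - 8.4 = 40.8


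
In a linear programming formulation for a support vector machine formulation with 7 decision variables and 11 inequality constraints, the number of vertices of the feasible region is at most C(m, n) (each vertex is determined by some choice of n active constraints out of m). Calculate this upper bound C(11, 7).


Each vertex corresponds to some choice of n active constraints out of m, so the number of vertices is at most C(m, n) = m! / (n!(m-n)!).
m = 11, n = 7
Numerator: 11 * 10 * 9 * 8 * 7 * 6 * 5
Denominator: 7! = 5040
C(11, 7) = 330


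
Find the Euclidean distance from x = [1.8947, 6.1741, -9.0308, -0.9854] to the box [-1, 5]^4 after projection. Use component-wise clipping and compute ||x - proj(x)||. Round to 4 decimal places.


Project each component onto [-1, 5].
clip(1.8947) = 1.8947, clip(6.1741) = 5.0, clip(-9.0308) = -1.0, clip(-0.9854) = -0.9854
Projection = [1.8947, 5.0, -1.0, -0.9854]
Squared diffs: [0.0, 1.3785, 64.4937, 0.0]
Distance = sqrt(65.8722) = 8.1162


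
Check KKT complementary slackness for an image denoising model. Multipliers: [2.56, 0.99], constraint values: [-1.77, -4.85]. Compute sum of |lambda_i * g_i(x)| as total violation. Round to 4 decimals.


KKT complementary slackness check:
lambda_1 * g_1 = 2.56 * -1.77 = -4.5312
lambda_2 * g_2 = 0.99 * -4.85 = -4.8015
Total violation = 4.5312 + 4.8015 = 9.3327


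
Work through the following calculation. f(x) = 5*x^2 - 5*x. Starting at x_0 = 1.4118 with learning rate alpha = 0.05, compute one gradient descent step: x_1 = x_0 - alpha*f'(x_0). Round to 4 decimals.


We compute the gradient at x_0 and apply the update.
f'(x) = 10*x - 5
f'(1.4118) = 10*1.4118 - 5 = 9.118
x_1 = 1.4118 - 0.05*9.118 = 0.9559


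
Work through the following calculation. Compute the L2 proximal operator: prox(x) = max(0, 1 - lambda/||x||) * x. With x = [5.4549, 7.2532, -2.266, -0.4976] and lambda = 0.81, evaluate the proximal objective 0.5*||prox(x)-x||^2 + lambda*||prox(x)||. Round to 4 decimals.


Step 1: Compute ||x||.
||x|| = 9.3673
Step 2: Compute scaling factor.
scale = max(0, 1 - 0.81/9.3673) = 0.9135
Step 3: prox(x) = [4.9832, 6.626, -2.0701, -0.4546]
||prox(x)|| = 8.5573
Step 4: Proximal objective.
0.5*||prox-x||^2 = 0.3281
lambda*||prox|| = 6.9314
Total = 7.2595


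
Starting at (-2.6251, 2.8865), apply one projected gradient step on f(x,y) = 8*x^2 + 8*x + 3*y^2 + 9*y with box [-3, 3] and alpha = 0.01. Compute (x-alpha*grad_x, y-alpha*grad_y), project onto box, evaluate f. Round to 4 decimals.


Step 1: Compute gradient at (-2.6251, 2.8865).
grad_x = 2*8*-2.6251 + 8 = -34.0016
grad_y = 2*3*2.8865 + 9 = 26.319
Step 2: Gradient step.
x_raw = -2.6251 - 0.01*-34.0016 = -2.2851
y_raw = 2.8865 - 0.01*26.319 = 2.6233
Step 3: Project onto [-3, 3].
x_proj = clip(-2.2851) = -2.2851
y_proj = clip(2.6233) = 2.6233
Step 4: Evaluate f.
f(-2.2851, 2.6233) = 67.7473


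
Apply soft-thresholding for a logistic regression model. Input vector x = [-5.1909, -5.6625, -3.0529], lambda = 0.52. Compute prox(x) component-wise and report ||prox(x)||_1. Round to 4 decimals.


Soft-thresholding with lambda = 0.52:
prox(-5.1909) = sign(-5.1909)*max(|-5.1909| - 0.52, 0) = -4.6709
prox(-5.6625) = sign(-5.6625)*max(|-5.6625| - 0.52, 0) = -5.1425
prox(-3.0529) = sign(-3.0529)*max(|-3.0529| - 0.52, 0) = -2.5329
prox(x) = [-4.6709, -5.1425, -2.5329]
||prox(x)||_1 = 4.6709 + 5.1425 + 2.5329 = 12.3463


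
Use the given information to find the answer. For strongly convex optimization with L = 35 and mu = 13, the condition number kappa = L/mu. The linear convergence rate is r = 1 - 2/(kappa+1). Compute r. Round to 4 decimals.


Step 1: Compute the condition number.
kappa = L/mu = 35/13 = 2.6923
Step 2: Compute the convergence rate.
r = 1 - 2/(kappa + 1) = 1 - 2*mu/(L + mu) = (L - mu)/(L + mu) = 22/48 = 0.4583


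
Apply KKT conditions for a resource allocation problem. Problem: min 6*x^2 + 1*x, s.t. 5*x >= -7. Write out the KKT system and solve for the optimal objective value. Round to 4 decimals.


Step 1: Try lambda = 0 (constraint inactive).
Stationarity: 2*6*x + 1 = 0
x* = -1/(2*6) = -1/12 = -0.0833 (rounded; the exact value -1/12 is used below)
Check constraint: 5*-0.0833 = -0.4165 >= -7 -- satisfied.
Step 2: Compute optimal value.
f(x*) = 6*(-1/12)^2 + 1*(-1/12) = -0.0417


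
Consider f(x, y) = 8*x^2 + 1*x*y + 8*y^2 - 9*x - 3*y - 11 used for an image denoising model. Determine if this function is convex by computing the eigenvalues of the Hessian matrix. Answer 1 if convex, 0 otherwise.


The Hessian of f(x,y) = 8*x^2 + 1*x*y + 8*y^2 - 9*x - 3*y - 11 is:
H = [[16, 1], [1, 16]]
Trace = 16 + 16 = 32
Determinant = 16*16 - (1)^2 = 255
Discriminant = (32)^2 - 4*255 = 4.0
Eigenvalues: lambda_1 = 15.0, lambda_2 = 17.0
The function is convex.

1


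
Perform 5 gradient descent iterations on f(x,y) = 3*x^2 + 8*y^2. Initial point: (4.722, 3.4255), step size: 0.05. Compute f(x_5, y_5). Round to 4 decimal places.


Gradient descent on f(x,y) = 3*x^2 + 8*y^2.
Starting point: (4.722, 3.4255), alpha = 0.05
Step 1: grad_x = 2*3*4.722 = 28.332, grad_y = 2*8*3.4255 = 54.808
  x_1 = 4.722 - 0.05*28.332 = 3.3054
  y_1 = 3.4255 - 0.05*54.808 = 0.6851
Step 2: grad_x = 2*3*3.3054 = 19.8324, grad_y = 2*8*0.6851 = 10.9616
  x_2 = 3.3054 - 0.05*19.8324 = 2.3138
  y_2 = 0.6851 - 0.05*10.9616 = 0.137
Step 3: grad_x = 2*3*2.3138 = 13.8827, grad_y = 2*8*0.137 = 2.1923
  x_3 = 2.3138 - 0.05*13.8827 = 1.6196
  y_3 = 0.137 - 0.05*2.1923 = 0.0274
Step 4: grad_x = 2*3*1.6196 = 9.7179, grad_y = 2*8*0.0274 = 0.4385
  x_4 = 1.6196 - 0.05*9.7179 = 1.1338
  y_4 = 0.0274 - 0.05*0.4385 = 0.0055
Step 5: grad_x = 2*3*1.1338 = 6.8025, grad_y = 2*8*0.0055 = 0.0877
  x_5 = 1.1338 - 0.05*6.8025 = 0.7936
  y_5 = 0.0055 - 0.05*0.0877 = 0.0011
f(0.7936, 0.0011) = 3*0.7936^2 + 8*0.0011^2 = 1.8895


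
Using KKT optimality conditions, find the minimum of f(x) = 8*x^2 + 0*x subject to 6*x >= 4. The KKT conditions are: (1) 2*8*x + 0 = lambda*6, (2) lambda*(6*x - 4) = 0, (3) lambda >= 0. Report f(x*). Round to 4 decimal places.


Step 1: Try lambda = 0 (constraint inactive).
x_unc = 0/(2*8) = 0.0
Check: 6*0.0 = 0.0 < 4 -- violated!
Step 2: Constraint must be active: 6*x = 4
x* = 4/6 = 2/3 = 0.6667 (rounded; the exact value 2/3 is used below)
lambda = (2*8*(2/3) + 0)/6 = 1.7778
Step 3: Compute optimal value.
f(x*) = 8*(2/3)^2 + 0*(2/3) = 3.5556


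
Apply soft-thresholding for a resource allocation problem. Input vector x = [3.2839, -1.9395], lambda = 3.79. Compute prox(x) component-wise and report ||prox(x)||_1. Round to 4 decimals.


Soft-thresholding with lambda = 3.79:
prox(3.2839) = sign(3.2839)*max(|3.2839| - 3.79, 0) = 0.0
prox(-1.9395) = sign(-1.9395)*max(|-1.9395| - 3.79, 0) = 0.0
prox(x) = [0.0, 0.0]
||prox(x)||_1 = 0.0 + 0.0 = 0.0


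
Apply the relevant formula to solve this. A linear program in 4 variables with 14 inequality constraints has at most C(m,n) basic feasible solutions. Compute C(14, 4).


Each vertex corresponds to some choice of n active constraints out of m, so the number of vertices is at most C(m, n) = m! / (n!(m-n)!).
m = 14, n = 4
Numerator: 14 * 13 * 12 * 11
Denominator: 4! = 24
C(14, 4) = 1001


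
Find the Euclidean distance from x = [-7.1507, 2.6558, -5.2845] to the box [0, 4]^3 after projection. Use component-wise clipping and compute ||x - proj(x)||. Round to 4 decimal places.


Project each component onto [0, 4].
clip(-7.1507) = 0.0, clip(2.6558) = 2.6558, clip(-5.2845) = 0.0
Projection = [0.0, 2.6558, 0.0]
Squared diffs: [51.1325, 0.0, 27.9259]
Distance = sqrt(79.0584) = 8.8915


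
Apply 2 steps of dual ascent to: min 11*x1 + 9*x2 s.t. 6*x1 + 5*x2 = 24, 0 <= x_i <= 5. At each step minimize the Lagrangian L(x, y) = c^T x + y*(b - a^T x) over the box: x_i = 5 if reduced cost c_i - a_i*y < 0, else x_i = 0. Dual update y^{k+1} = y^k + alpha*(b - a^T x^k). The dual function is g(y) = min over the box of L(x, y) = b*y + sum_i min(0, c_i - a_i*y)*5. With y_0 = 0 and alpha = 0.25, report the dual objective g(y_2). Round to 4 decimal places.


Dual ascent for LP: min 11*x1 + 9*x2, 6*x1 + 5*x2 = 24, 0 <= x_i <= 5
Step 1: y^k = 0.0, reduced costs: (11.0, 9.0)
  x^k = (0.0, 0.0), subgradient = b - a^T x = 24.0
  y^{k+1} = 0.0 + 0.25*24.0 = 6.0
Step 2: y^k = 6.0, reduced costs: (-25.0, -21.0)
  x^k = (5.0, 5.0), subgradient = b - a^T x = -31.0
  y^{k+1} = 6.0 + 0.25*-31.0 = -1.75
Dual objective at y_2 = -1.75: reduced costs (21.5, 17.75), box minimizer x = (0.0, 0.0)
g(y_2) = b*y + (c1 - a1*y)*x1 + (c2 - a2*y)*x2 = 24*(-1.75) + 21.5*0.0 + 17.75*0.0 = -42.0 + 0.0 + 0.0 = -42.0


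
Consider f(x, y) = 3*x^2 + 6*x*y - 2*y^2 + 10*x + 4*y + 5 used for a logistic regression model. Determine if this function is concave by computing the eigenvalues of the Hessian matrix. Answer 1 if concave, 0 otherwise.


The Hessian of f(x,y) = 3*x^2 + 6*x*y - 2*y^2 + 10*x + 4*y + 5 is:
H = [[6, 6], [6, -4]]
Trace = 6 - 4 = 2
Determinant = 6*-4 - (6)^2 = -60
Discriminant = (2)^2 - 4*-60 = 244.0
Eigenvalues: lambda_1 = -6.8102, lambda_2 = 8.8102
The function is not concave.

0


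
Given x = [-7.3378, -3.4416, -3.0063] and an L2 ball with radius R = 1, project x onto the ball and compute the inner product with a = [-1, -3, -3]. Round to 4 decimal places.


Step 1: Compute ||x|| (intermediates to 6 decimals).
||x|| = sqrt((-7.3378)^2 + (-3.4416)^2 + (-3.0063)^2) = 8.644406
Step 2: Project.
Since ||x|| > R, scale = R/||x|| = 1/8.644406 = 0.115682, proj(x) = scale * x
proj(x) = [-0.848851, -0.398131, -0.347775]
Step 3: Dot product.
a^T * proj(x) = -1*(-0.848851) - 3*(-0.398131) - 3*(-0.347775) = 3.0866


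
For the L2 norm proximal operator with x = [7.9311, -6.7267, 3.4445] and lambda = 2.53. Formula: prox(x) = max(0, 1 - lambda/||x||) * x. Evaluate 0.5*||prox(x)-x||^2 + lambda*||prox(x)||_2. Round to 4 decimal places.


Step 1: Compute ||x||.
||x|| = 10.9552
Step 2: Compute scaling factor.
scale = max(0, 1 - 2.53/10.9552) = 0.7691
Step 3: prox(x) = [6.0995, -5.1732, 2.649]
||prox(x)|| = 8.4252
Step 4: Proximal objective.
0.5*||prox-x||^2 = 3.2005
lambda*||prox|| = 21.3158
Total = 24.5161


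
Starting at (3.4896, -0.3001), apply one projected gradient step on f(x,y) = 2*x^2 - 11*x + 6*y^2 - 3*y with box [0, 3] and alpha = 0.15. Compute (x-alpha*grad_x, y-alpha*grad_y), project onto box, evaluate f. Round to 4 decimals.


Step 1: Compute gradient at (3.4896, -0.3001).
grad_x = 2*2*3.4896 - 11 = 2.9584
grad_y = 2*6*-0.3001 - 3 = -6.6012
Step 2: Gradient step.
x_raw = 3.4896 - 0.15*2.9584 = 3.0458
y_raw = -0.3001 - 0.15*-6.6012 = 0.6901
Step 3: Project onto [0, 3].
x_proj = clip(3.0458) = 3.0
y_proj = clip(0.6901) = 0.6901
Step 4: Evaluate f.
f(3.0, 0.6901) = -14.213


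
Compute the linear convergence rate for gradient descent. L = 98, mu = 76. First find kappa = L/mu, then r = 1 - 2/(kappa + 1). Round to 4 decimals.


Step 1: Compute the condition number.
kappa = L/mu = 98/76 = 1.2895
Step 2: Compute the convergence rate.
r = 1 - 2/(kappa + 1) = 1 - 2*mu/(L + mu) = (L - mu)/(L + mu) = 22/174 = 0.1264


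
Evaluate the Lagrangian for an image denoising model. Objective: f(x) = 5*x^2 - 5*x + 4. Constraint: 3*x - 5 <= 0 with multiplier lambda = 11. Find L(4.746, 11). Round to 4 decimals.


Step 1: Evaluate f(x).
f(4.746) = 5*4.746^2 - 5*4.746 + 4 = 92.8926
Step 2: Evaluate g(x).
g(4.746) = 3*4.746 - 5 = 9.238
Step 3: Compute Lagrangian.
L = 92.8926 + 11*9.238 = 194.5106


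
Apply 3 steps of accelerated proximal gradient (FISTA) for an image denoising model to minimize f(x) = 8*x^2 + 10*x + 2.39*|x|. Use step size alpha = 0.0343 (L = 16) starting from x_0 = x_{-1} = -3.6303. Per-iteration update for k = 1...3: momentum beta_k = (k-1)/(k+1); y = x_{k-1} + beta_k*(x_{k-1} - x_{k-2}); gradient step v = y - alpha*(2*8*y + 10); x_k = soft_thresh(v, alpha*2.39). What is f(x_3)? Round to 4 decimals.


FISTA on f(x) = 8*x^2 + 10*x + 2.39*|x|
L = 16, alpha = 0.0343
Iteration 1: beta = 0.0, y = -3.6303 + 0.0*(-3.6303 + 3.6303) = -3.6303
  grad(y) = -48.0848, v = y - alpha*grad = -1.981
  prox(v) = soft_thresh(-1.981, 0.082) = -1.899
Iteration 2: beta = 0.3333, y = -1.899 + 0.3333*(-1.899 + 3.6303) = -1.3219
  grad(y) = -11.1507, v = y - alpha*grad = -0.9394
  prox(v) = soft_thresh(-0.9394, 0.082) = -0.8575
Iteration 3: beta = 0.5, y = -0.8575 + 0.5*(-0.8575 + 1.899) = -0.3367
  grad(y) = 4.6128, v = y - alpha*grad = -0.4949
  prox(v) = soft_thresh(-0.4949, 0.082) = -0.4129
f(x_3) = 8*(-0.4129)^2 + 10*(-0.4129) + 2.39*|-0.4129| = -1.7783


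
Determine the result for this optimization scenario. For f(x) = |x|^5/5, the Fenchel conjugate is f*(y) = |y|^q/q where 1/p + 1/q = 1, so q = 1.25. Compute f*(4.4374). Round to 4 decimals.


The conjugate exponent q satisfies 1/p + 1/q = 1.
p = 5, so q = 5/(5 - 1) = 1.25
|y|^q = 4.4374^1.25 = 6.4404
f*(4.4374) = 6.4404 / 1.25 = 5.1523


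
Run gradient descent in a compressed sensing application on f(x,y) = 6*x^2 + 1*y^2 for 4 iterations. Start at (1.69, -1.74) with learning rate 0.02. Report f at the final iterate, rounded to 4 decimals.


Gradient descent on f(x,y) = 6*x^2 + 1*y^2.
Starting point: (1.69, -1.74), alpha = 0.02
Step 1: grad_x = 2*6*1.69 = 20.28, grad_y = 2*1*-1.74 = -3.48
  x_1 = 1.69 - 0.02*20.28 = 1.2844
  y_1 = -1.74 - 0.02*-3.48 = -1.6704
Step 2: grad_x = 2*6*1.2844 = 15.4128, grad_y = 2*1*-1.6704 = -3.3408
  x_2 = 1.2844 - 0.02*15.4128 = 0.9761
  y_2 = -1.6704 - 0.02*-3.3408 = -1.6036
Step 3: grad_x = 2*6*0.9761 = 11.7137, grad_y = 2*1*-1.6036 = -3.2072
  x_3 = 0.9761 - 0.02*11.7137 = 0.7419
  y_3 = -1.6036 - 0.02*-3.2072 = -1.5394
Step 4: grad_x = 2*6*0.7419 = 8.9024, grad_y = 2*1*-1.5394 = -3.0789
  x_4 = 0.7419 - 0.02*8.9024 = 0.5638
  y_4 = -1.5394 - 0.02*-3.0789 = -1.4779
f(0.5638, -1.4779) = 6*0.5638^2 + 1*(-1.4779)^2 = 4.0914


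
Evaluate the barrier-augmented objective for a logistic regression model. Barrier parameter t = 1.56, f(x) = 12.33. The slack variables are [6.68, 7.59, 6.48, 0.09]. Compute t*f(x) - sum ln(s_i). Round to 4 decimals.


Step 1: Compute log-barrier.
ln values: [1.8991, 2.0268, 1.8687, -2.4079]
phi = -(1.8991 + 2.0268 + 1.8687 - 2.4079) = -3.3867
Step 2: Compute augmented objective.
t*f(x) = 1.56*12.33 = 19.2348
Total = 19.2348 - 3.3867 = 15.8481


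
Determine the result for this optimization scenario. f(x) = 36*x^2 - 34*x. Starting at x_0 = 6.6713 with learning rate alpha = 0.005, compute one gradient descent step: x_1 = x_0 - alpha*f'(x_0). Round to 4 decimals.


We compute the gradient at x_0 and apply the update.
f'(x) = 72*x - 34
f'(6.6713) = 72*6.6713 - 34 = 446.3336
x_1 = 6.6713 - 0.005*446.3336 = 4.4396


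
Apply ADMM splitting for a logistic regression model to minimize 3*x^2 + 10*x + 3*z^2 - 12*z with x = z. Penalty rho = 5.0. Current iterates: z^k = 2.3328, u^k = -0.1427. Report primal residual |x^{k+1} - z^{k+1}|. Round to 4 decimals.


ADMM iteration with rho = 5.0, z^k = 2.3328, u^k = -0.1427
Step 1: x-update.
Minimize 3*x^2 + 10*x + (5.0/2)*(x - 2.3328 - 0.1427)^2
FOC: (2*3 + 5.0)*x = -10 + 5.0*(2.3328 + 0.1427)
x^{k+1} = 0.2161
Step 2: z-update.
Minimize 3*z^2 - 12*z + (5.0/2)*(0.2161 - z - 0.1427)^2
FOC: (2*3 + 5.0)*z = 12 + 5.0*(0.2161 - 0.1427)
z^{k+1} = 1.1243
Step 3: u-update.
u^{k+1} = -0.1427 + 0.2161 - 1.1243 = -1.0509
Step 4: Primal residual = |0.2161 - 1.1243| = 0.9082


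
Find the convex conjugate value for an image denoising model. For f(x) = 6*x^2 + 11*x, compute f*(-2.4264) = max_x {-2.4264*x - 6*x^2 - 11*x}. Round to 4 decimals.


f*(y) = sup_x {y*x - a*x^2 - b*x} = sup_x {(y-b)*x - a*x^2}
FOC: (y - b) - 2a*x = 0 => x* = (y - b)/(2a)
x* = (-2.4264 - 11)/(2*6) = -1.1189
f*(-2.4264) = (y-b)^2/(4a) = (-2.4264 - 11)^2/(4*6)
= 180.2682/24 = 7.5112


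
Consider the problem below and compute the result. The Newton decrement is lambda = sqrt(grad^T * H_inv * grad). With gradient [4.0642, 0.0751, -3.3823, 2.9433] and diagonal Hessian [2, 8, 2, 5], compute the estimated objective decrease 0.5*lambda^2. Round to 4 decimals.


Step 1: H is diagonal, so H^(-1) * g = [2.0321, 0.0094, -1.6912, 0.5887].
Step 2: g^T H^(-1) g = sum_i g_i^2 / H_ii
  = (4.0642)^2/2 + (0.0751)^2/8 + (-3.3823)^2/2 + (2.9433)^2/5
  = 8.2589 + 0.0007 + 5.72 + 1.7326 = 15.7121
Step 3: Objective decrease = 0.5 * g^T H^(-1) g = 7.8561


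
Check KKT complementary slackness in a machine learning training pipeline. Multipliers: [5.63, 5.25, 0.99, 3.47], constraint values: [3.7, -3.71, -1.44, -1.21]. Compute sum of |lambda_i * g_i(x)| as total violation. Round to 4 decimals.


KKT complementary slackness check:
lambda_1 * g_1 = 5.63 * 3.7 = 20.831
lambda_2 * g_2 = 5.25 * -3.71 = -19.4775
lambda_3 * g_3 = 0.99 * -1.44 = -1.4256
lambda_4 * g_4 = 3.47 * -1.21 = -4.1987
Total violation = 20.831 + 19.4775 + 1.4256 + 4.1987 = 45.9328


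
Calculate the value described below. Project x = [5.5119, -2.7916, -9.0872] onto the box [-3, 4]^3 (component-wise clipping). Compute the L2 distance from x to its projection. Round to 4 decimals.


Project each component onto [-3, 4].
clip(5.5119) = 4.0, clip(-2.7916) = -2.7916, clip(-9.0872) = -3.0
Projection = [4.0, -2.7916, -3.0]
Squared diffs: [2.2858, 0.0, 37.054]
Distance = sqrt(39.3398) = 6.2721


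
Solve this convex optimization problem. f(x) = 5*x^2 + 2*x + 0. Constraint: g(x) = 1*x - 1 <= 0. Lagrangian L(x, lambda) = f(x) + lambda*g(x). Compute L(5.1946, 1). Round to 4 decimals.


Step 1: Evaluate f(x).
f(5.1946) = 5*5.1946^2 + 2*5.1946 + 0 = 145.3085
Step 2: Evaluate g(x).
g(5.1946) = 1*5.1946 - 1 = 4.1946
Step 3: Compute Lagrangian.
L = 145.3085 + 1*4.1946 = 149.5031


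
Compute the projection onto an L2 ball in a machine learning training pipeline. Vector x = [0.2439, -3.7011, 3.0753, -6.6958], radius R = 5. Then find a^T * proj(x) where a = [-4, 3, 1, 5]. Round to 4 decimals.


Step 1: Compute ||x|| (intermediates to 6 decimals).
||x|| = sqrt(0.2439^2 + (-3.7011)^2 + 3.0753^2 + (-6.6958)^2) = 8.249172
Step 2: Project.
Since ||x|| > R, scale = R/||x|| = 5/8.249172 = 0.606121, proj(x) = scale * x
proj(x) = [0.147833, -2.243314, 1.864004, -4.058465]
Step 3: Dot product.
a^T * proj(x) = -4*0.147833 + 3*(-2.243314) + 1*1.864004 + 5*(-4.058465) = -25.7496


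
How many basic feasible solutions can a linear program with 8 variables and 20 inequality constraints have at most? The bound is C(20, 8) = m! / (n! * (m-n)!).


Each vertex corresponds to some choice of n active constraints out of m, so the number of vertices is at most C(m, n) = m! / (n!(m-n)!).
m = 20, n = 8
Numerator: 20 * 19 * 18 * 17 * 16 * 15 * 14 * 13
Denominator: 8! = 40320
C(20, 8) = 125970


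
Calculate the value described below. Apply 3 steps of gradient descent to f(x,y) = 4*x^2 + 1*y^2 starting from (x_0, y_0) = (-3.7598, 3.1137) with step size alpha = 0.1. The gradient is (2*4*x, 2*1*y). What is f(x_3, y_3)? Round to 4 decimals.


Gradient descent on f(x,y) = 4*x^2 + 1*y^2.
Starting point: (-3.7598, 3.1137), alpha = 0.1
Step 1: grad_x = 2*4*-3.7598 = -30.0784, grad_y = 2*1*3.1137 = 6.2274
  x_1 = -3.7598 - 0.1*-30.0784 = -0.752
  y_1 = 3.1137 - 0.1*6.2274 = 2.491
Step 2: grad_x = 2*4*-0.752 = -6.0157, grad_y = 2*1*2.491 = 4.9819
  x_2 = -0.752 - 0.1*-6.0157 = -0.1504
  y_2 = 2.491 - 0.1*4.9819 = 1.9928
Step 3: grad_x = 2*4*-0.1504 = -1.2031, grad_y = 2*1*1.9928 = 3.9855
  x_3 = -0.1504 - 0.1*-1.2031 = -0.0301
  y_3 = 1.9928 - 0.1*3.9855 = 1.5942
f(-0.0301, 1.5942) = 4*(-0.0301)^2 + 1*1.5942^2 = 2.5451


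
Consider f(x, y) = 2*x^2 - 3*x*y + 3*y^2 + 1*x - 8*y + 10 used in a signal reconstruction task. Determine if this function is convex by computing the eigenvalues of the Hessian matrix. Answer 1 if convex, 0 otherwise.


The Hessian of f(x,y) = 2*x^2 - 3*x*y + 3*y^2 + 1*x - 8*y + 10 is:
H = [[4, -3], [-3, 6]]
Trace = 4 + 6 = 10
Determinant = 4*6 - (-3)^2 = 15
Discriminant = (10)^2 - 4*15 = 40.0
Eigenvalues: lambda_1 = 1.8377, lambda_2 = 8.1623
The function is convex.

1


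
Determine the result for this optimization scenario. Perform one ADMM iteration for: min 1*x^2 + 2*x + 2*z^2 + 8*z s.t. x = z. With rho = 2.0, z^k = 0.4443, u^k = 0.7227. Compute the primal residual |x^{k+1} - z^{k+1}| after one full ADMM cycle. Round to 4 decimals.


ADMM iteration with rho = 2.0, z^k = 0.4443, u^k = 0.7227
Step 1: x-update.
Minimize 1*x^2 + 2*x + (2.0/2)*(x - 0.4443 + 0.7227)^2
FOC: (2*1 + 2.0)*x = -2 + 2.0*(0.4443 - 0.7227)
x^{k+1} = -0.6392
Step 2: z-update.
Minimize 2*z^2 + 8*z + (2.0/2)*(-0.6392 - z + 0.7227)^2
FOC: (2*2 + 2.0)*z = -8 + 2.0*(-0.6392 + 0.7227)
z^{k+1} = -1.3055
Step 3: u-update.
u^{k+1} = 0.7227 - 0.6392 + 1.3055 = 1.389
Step 4: Primal residual = |-0.6392 + 1.3055| = 0.6663


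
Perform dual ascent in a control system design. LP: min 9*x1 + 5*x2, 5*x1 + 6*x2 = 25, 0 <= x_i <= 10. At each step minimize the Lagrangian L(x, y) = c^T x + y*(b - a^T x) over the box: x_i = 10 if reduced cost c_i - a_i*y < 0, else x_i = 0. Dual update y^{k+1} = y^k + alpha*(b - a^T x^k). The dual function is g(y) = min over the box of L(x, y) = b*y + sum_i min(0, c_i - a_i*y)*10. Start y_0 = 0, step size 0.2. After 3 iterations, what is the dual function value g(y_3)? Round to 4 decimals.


Dual ascent for LP: min 9*x1 + 5*x2, 5*x1 + 6*x2 = 25, 0 <= x_i <= 10
Step 1: y^k = 0.0, reduced costs: (9.0, 5.0)
  x^k = (0.0, 0.0), subgradient = b - a^T x = 25.0
  y^{k+1} = 0.0 + 0.2*25.0 = 5.0
Step 2: y^k = 5.0, reduced costs: (-16.0, -25.0)
  x^k = (10.0, 10.0), subgradient = b - a^T x = -85.0
  y^{k+1} = 5.0 + 0.2*-85.0 = -12.0
Step 3: y^k = -12.0, reduced costs: (69.0, 77.0)
  x^k = (0.0, 0.0), subgradient = b - a^T x = 25.0
  y^{k+1} = -12.0 + 0.2*25.0 = -7.0
Dual objective at y_3 = -7.0: reduced costs (44.0, 47.0), box minimizer x = (0.0, 0.0)
g(y_3) = b*y + (c1 - a1*y)*x1 + (c2 - a2*y)*x2 = 25*(-7.0) + 44.0*0.0 + 47.0*0.0 = -175.0 + 0.0 + 0.0 = -175.0
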